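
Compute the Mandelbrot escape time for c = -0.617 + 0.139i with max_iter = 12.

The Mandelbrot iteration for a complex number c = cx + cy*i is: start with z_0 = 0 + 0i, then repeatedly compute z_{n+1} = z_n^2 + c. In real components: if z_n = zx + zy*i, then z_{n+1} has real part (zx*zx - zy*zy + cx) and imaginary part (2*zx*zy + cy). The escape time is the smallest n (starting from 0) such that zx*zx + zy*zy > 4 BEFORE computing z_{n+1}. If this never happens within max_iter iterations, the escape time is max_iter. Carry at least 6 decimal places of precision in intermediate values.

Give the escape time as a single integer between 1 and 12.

z_0 = 0 + 0i, c = -0.6170 + 0.1390i
Iter 1: z = -0.6170 + 0.1390i, |z|^2 = 0.4000
Iter 2: z = -0.2556 + -0.0325i, |z|^2 = 0.0664
Iter 3: z = -0.5527 + 0.1556i, |z|^2 = 0.3297
Iter 4: z = -0.3357 + -0.0330i, |z|^2 = 0.1138
Iter 5: z = -0.5054 + 0.1612i, |z|^2 = 0.2814
Iter 6: z = -0.3876 + -0.0239i, |z|^2 = 0.1508
Iter 7: z = -0.4674 + 0.1575i, |z|^2 = 0.2432
Iter 8: z = -0.4234 + -0.0083i, |z|^2 = 0.1793
Iter 9: z = -0.4378 + 0.1460i, |z|^2 = 0.2130
Iter 10: z = -0.4466 + 0.0112i, |z|^2 = 0.1996
Iter 11: z = -0.4176 + 0.1290i, |z|^2 = 0.1911

Answer: 12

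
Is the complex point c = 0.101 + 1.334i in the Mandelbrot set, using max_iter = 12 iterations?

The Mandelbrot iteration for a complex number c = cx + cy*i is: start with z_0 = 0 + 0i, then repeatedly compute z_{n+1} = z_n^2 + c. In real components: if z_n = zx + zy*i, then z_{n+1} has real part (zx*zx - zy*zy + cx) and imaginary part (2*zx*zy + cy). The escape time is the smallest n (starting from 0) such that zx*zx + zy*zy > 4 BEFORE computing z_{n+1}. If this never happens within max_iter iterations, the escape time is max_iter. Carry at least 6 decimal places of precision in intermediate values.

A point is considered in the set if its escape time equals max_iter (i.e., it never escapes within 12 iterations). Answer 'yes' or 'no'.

z_0 = 0 + 0i, c = 0.1010 + 1.3340i
Iter 1: z = 0.1010 + 1.3340i, |z|^2 = 1.7898
Iter 2: z = -1.6684 + 1.6035i, |z|^2 = 5.3545
Escaped at iteration 2

Answer: no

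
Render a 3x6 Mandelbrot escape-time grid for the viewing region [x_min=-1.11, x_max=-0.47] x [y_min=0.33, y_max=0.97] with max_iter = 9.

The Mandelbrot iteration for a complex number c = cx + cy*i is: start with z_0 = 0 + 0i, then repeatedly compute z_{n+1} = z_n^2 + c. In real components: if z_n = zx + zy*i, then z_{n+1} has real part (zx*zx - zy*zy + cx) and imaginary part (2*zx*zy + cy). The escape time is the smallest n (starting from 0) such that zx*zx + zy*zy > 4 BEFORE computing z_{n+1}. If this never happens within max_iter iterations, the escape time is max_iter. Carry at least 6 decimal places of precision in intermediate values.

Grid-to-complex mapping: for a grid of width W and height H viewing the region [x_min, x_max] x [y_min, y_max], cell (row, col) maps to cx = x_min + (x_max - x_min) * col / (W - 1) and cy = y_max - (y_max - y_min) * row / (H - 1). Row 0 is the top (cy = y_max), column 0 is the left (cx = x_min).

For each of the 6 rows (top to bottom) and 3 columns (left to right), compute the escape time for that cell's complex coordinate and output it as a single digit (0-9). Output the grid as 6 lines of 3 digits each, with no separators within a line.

Answer: 334
345
347
459
579
999

Derivation:
(row=0, col=0): c = -1.1100 + 0.9700i → escape time 3
(row=0, col=1): c = -0.7900 + 0.9700i → escape time 3
(row=0, col=2): c = -0.4700 + 0.9700i → escape time 4
(row=1, col=0): c = -1.1100 + 0.8420i → escape time 3
(row=1, col=1): c = -0.7900 + 0.8420i → escape time 4
(row=1, col=2): c = -0.4700 + 0.8420i → escape time 5
(row=2, col=0): c = -1.1100 + 0.7140i → escape time 3
(row=2, col=1): c = -0.7900 + 0.7140i → escape time 4
(row=2, col=2): c = -0.4700 + 0.7140i → escape time 7
(row=3, col=0): c = -1.1100 + 0.5860i → escape time 4
(row=3, col=1): c = -0.7900 + 0.5860i → escape time 5
(row=3, col=2): c = -0.4700 + 0.5860i → escape time 9
(row=4, col=0): c = -1.1100 + 0.4580i → escape time 5
(row=4, col=1): c = -0.7900 + 0.4580i → escape time 7
(row=4, col=2): c = -0.4700 + 0.4580i → escape time 9
(row=5, col=0): c = -1.1100 + 0.3300i → escape time 9
(row=5, col=1): c = -0.7900 + 0.3300i → escape time 9
(row=5, col=2): c = -0.4700 + 0.3300i → escape time 9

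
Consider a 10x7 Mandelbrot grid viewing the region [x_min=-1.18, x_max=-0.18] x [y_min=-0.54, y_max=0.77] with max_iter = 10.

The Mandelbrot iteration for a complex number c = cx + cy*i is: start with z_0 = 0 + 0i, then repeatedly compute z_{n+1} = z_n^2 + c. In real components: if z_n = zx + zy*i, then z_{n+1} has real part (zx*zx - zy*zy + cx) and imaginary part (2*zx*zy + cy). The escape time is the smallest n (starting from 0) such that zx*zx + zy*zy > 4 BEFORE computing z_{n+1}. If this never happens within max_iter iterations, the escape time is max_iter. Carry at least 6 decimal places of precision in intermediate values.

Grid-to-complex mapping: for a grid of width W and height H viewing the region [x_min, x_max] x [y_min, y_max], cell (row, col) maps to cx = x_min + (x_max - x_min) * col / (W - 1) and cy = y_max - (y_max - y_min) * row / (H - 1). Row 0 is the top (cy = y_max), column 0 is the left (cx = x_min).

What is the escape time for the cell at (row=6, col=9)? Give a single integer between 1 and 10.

Answer: 10

Derivation:
z_0 = 0 + 0i, c = -0.1800 + -0.5400i
Iter 1: z = -0.1800 + -0.5400i, |z|^2 = 0.3240
Iter 2: z = -0.4392 + -0.3456i, |z|^2 = 0.3123
Iter 3: z = -0.1065 + -0.2364i, |z|^2 = 0.0672
Iter 4: z = -0.2245 + -0.4896i, |z|^2 = 0.2901
Iter 5: z = -0.3693 + -0.3201i, |z|^2 = 0.2389
Iter 6: z = -0.1461 + -0.3036i, |z|^2 = 0.1135
Iter 7: z = -0.2508 + -0.4513i, |z|^2 = 0.2666
Iter 8: z = -0.3208 + -0.3136i, |z|^2 = 0.2013
Iter 9: z = -0.1755 + -0.3388i, |z|^2 = 0.1456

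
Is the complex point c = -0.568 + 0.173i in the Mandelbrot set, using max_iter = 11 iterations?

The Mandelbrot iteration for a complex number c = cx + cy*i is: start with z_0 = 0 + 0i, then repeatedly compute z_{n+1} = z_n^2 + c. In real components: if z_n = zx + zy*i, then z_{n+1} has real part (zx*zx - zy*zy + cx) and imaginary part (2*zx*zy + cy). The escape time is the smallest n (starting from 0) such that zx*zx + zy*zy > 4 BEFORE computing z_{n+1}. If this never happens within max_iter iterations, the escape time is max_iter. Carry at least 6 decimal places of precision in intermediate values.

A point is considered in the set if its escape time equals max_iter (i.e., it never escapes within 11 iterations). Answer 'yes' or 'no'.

Answer: yes

Derivation:
z_0 = 0 + 0i, c = -0.5680 + 0.1730i
Iter 1: z = -0.5680 + 0.1730i, |z|^2 = 0.3526
Iter 2: z = -0.2753 + -0.0235i, |z|^2 = 0.0763
Iter 3: z = -0.4928 + 0.1860i, |z|^2 = 0.2774
Iter 4: z = -0.3598 + -0.0103i, |z|^2 = 0.1295
Iter 5: z = -0.4387 + 0.1804i, |z|^2 = 0.2250
Iter 6: z = -0.4081 + 0.0147i, |z|^2 = 0.1668
Iter 7: z = -0.4017 + 0.1610i, |z|^2 = 0.1872
Iter 8: z = -0.4326 + 0.0437i, |z|^2 = 0.1890
Iter 9: z = -0.3828 + 0.1352i, |z|^2 = 0.1648
Iter 10: z = -0.4398 + 0.0695i, |z|^2 = 0.1982
Did not escape in 11 iterations → in set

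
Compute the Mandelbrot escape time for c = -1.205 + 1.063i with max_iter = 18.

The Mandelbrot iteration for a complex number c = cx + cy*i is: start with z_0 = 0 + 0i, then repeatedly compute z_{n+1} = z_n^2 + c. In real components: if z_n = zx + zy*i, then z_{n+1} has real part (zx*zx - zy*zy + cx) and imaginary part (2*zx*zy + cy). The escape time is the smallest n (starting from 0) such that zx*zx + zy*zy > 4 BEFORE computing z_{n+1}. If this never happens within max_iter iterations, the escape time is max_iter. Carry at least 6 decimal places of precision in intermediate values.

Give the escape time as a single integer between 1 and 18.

Answer: 3

Derivation:
z_0 = 0 + 0i, c = -1.2050 + 1.0630i
Iter 1: z = -1.2050 + 1.0630i, |z|^2 = 2.5820
Iter 2: z = -0.8829 + -1.4988i, |z|^2 = 3.0261
Iter 3: z = -2.6719 + 3.7098i, |z|^2 = 20.9014
Escaped at iteration 3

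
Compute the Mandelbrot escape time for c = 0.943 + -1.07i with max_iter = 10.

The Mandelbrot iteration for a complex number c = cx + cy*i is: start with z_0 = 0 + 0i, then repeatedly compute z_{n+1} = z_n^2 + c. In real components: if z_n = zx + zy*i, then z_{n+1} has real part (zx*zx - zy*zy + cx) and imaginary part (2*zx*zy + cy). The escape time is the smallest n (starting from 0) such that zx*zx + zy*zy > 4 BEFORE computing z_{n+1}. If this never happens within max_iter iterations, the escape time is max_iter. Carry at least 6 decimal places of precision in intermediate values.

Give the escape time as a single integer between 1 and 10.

Answer: 2

Derivation:
z_0 = 0 + 0i, c = 0.9430 + -1.0700i
Iter 1: z = 0.9430 + -1.0700i, |z|^2 = 2.0341
Iter 2: z = 0.6873 + -3.0880i, |z|^2 = 10.0083
Escaped at iteration 2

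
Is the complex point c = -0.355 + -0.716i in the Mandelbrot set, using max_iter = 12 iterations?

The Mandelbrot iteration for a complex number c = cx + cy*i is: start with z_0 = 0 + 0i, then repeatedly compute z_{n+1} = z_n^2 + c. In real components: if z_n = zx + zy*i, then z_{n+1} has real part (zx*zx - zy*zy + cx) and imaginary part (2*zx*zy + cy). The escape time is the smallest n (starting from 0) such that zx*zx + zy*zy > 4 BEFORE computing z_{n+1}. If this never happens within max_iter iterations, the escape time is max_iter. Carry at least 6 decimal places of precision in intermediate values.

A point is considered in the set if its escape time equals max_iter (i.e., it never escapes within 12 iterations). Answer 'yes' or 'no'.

z_0 = 0 + 0i, c = -0.3550 + -0.7160i
Iter 1: z = -0.3550 + -0.7160i, |z|^2 = 0.6387
Iter 2: z = -0.7416 + -0.2076i, |z|^2 = 0.5931
Iter 3: z = 0.1519 + -0.4080i, |z|^2 = 0.1896
Iter 4: z = -0.4984 + -0.8400i, |z|^2 = 0.9539
Iter 5: z = -0.8121 + 0.1213i, |z|^2 = 0.6743
Iter 6: z = 0.2898 + -0.9130i, |z|^2 = 0.9175
Iter 7: z = -1.1045 + -1.2452i, |z|^2 = 2.7706
Iter 8: z = -0.6856 + 2.0348i, |z|^2 = 4.6103
Escaped at iteration 8

Answer: no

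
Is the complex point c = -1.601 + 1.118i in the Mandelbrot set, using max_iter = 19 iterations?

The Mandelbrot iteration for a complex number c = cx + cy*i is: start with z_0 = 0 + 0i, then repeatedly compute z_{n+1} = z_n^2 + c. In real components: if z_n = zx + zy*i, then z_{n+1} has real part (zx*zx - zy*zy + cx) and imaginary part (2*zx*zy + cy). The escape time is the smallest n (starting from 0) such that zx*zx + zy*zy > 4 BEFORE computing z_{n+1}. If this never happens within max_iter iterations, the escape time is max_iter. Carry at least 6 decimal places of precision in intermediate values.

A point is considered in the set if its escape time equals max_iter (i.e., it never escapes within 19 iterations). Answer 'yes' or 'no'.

z_0 = 0 + 0i, c = -1.6010 + 1.1180i
Iter 1: z = -1.6010 + 1.1180i, |z|^2 = 3.8131
Iter 2: z = -0.2877 + -2.4618i, |z|^2 = 6.1434
Escaped at iteration 2

Answer: no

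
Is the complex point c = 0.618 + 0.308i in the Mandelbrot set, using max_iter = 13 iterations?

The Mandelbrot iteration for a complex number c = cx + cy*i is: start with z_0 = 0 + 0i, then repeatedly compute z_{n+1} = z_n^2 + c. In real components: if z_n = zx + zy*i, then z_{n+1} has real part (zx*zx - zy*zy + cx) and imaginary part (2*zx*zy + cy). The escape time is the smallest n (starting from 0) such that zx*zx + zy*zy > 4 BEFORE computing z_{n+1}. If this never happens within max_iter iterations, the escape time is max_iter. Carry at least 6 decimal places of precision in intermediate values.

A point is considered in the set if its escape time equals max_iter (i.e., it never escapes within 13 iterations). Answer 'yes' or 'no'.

Answer: no

Derivation:
z_0 = 0 + 0i, c = 0.6180 + 0.3080i
Iter 1: z = 0.6180 + 0.3080i, |z|^2 = 0.4768
Iter 2: z = 0.9051 + 0.6887i, |z|^2 = 1.2934
Iter 3: z = 0.9628 + 1.5546i, |z|^2 = 3.3439
Iter 4: z = -0.8717 + 3.3017i, |z|^2 = 11.6611
Escaped at iteration 4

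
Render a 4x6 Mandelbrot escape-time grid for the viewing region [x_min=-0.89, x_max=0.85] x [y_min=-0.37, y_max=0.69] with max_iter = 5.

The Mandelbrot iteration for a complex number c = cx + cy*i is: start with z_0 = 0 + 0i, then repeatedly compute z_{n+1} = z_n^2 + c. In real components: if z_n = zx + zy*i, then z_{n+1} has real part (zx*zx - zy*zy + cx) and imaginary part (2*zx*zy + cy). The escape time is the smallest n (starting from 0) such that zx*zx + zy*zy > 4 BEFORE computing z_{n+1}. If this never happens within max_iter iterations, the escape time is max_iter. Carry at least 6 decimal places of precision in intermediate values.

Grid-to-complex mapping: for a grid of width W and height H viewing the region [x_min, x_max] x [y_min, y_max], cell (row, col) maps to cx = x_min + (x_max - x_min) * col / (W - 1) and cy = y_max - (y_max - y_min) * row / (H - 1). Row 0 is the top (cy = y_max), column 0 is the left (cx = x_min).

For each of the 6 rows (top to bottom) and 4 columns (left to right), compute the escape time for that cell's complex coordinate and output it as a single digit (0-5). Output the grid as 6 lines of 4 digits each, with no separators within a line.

Answer: 4552
5553
5553
5553
5553
5553

Derivation:
(row=0, col=0): c = -0.8900 + 0.6900i → escape time 4
(row=0, col=1): c = -0.3100 + 0.6900i → escape time 5
(row=0, col=2): c = 0.2700 + 0.6900i → escape time 5
(row=0, col=3): c = 0.8500 + 0.6900i → escape time 2
(row=1, col=0): c = -0.8900 + 0.4780i → escape time 5
(row=1, col=1): c = -0.3100 + 0.4780i → escape time 5
(row=1, col=2): c = 0.2700 + 0.4780i → escape time 5
(row=1, col=3): c = 0.8500 + 0.4780i → escape time 3
(row=2, col=0): c = -0.8900 + 0.2660i → escape time 5
(row=2, col=1): c = -0.3100 + 0.2660i → escape time 5
(row=2, col=2): c = 0.2700 + 0.2660i → escape time 5
(row=2, col=3): c = 0.8500 + 0.2660i → escape time 3
(row=3, col=0): c = -0.8900 + 0.0540i → escape time 5
(row=3, col=1): c = -0.3100 + 0.0540i → escape time 5
(row=3, col=2): c = 0.2700 + 0.0540i → escape time 5
(row=3, col=3): c = 0.8500 + 0.0540i → escape time 3
(row=4, col=0): c = -0.8900 + -0.1580i → escape time 5
(row=4, col=1): c = -0.3100 + -0.1580i → escape time 5
(row=4, col=2): c = 0.2700 + -0.1580i → escape time 5
(row=4, col=3): c = 0.8500 + -0.1580i → escape time 3
(row=5, col=0): c = -0.8900 + -0.3700i → escape time 5
(row=5, col=1): c = -0.3100 + -0.3700i → escape time 5
(row=5, col=2): c = 0.2700 + -0.3700i → escape time 5
(row=5, col=3): c = 0.8500 + -0.3700i → escape time 3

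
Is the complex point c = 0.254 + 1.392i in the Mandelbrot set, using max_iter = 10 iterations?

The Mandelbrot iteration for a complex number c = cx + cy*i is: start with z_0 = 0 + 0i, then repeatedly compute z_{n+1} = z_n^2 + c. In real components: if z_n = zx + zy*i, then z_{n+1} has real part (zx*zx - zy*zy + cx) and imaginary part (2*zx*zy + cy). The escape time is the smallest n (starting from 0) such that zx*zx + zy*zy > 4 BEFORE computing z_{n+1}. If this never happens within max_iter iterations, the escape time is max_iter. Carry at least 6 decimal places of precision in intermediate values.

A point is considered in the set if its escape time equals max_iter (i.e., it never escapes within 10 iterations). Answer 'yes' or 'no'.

Answer: no

Derivation:
z_0 = 0 + 0i, c = 0.2540 + 1.3920i
Iter 1: z = 0.2540 + 1.3920i, |z|^2 = 2.0022
Iter 2: z = -1.6191 + 2.0991i, |z|^2 = 7.0280
Escaped at iteration 2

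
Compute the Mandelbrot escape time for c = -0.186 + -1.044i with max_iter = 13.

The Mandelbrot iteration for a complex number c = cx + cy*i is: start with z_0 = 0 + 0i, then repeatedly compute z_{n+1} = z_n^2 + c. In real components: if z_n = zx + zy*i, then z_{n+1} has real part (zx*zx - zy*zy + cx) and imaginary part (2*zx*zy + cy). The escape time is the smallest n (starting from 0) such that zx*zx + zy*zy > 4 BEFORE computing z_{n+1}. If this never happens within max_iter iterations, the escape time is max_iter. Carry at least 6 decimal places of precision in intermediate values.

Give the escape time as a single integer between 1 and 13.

z_0 = 0 + 0i, c = -0.1860 + -1.0440i
Iter 1: z = -0.1860 + -1.0440i, |z|^2 = 1.1245
Iter 2: z = -1.2413 + -0.6556i, |z|^2 = 1.9708
Iter 3: z = 0.9251 + 0.5837i, |z|^2 = 1.1965
Iter 4: z = 0.3290 + 0.0360i, |z|^2 = 0.1096
Iter 5: z = -0.0790 + -1.0203i, |z|^2 = 1.0473
Iter 6: z = -1.2208 + -0.8827i, |z|^2 = 2.2696
Iter 7: z = 0.5252 + 1.1113i, |z|^2 = 1.5108
Iter 8: z = -1.1450 + 0.1233i, |z|^2 = 1.3263
Iter 9: z = 1.1099 + -1.3264i, |z|^2 = 2.9914
Iter 10: z = -0.7135 + -3.9885i, |z|^2 = 16.4171
Escaped at iteration 10

Answer: 10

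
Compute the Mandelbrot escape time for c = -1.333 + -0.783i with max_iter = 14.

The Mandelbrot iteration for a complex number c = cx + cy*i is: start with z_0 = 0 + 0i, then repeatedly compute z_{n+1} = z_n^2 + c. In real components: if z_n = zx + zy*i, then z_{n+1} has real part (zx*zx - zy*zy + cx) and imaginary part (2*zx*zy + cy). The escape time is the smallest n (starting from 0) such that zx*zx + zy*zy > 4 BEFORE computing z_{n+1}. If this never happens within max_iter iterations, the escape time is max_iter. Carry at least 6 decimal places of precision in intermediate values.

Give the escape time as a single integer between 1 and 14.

z_0 = 0 + 0i, c = -1.3330 + -0.7830i
Iter 1: z = -1.3330 + -0.7830i, |z|^2 = 2.3900
Iter 2: z = -0.1692 + 1.3045i, |z|^2 = 1.7303
Iter 3: z = -3.0060 + -1.2244i, |z|^2 = 10.5355
Escaped at iteration 3

Answer: 3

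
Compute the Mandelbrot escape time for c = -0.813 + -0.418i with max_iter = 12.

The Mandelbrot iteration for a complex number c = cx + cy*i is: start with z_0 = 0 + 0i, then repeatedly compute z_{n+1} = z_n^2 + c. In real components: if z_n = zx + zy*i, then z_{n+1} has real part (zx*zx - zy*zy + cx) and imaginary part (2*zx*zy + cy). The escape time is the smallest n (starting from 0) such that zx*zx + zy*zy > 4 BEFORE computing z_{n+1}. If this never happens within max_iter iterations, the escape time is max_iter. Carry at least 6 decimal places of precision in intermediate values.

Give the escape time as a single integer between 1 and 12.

Answer: 7

Derivation:
z_0 = 0 + 0i, c = -0.8130 + -0.4180i
Iter 1: z = -0.8130 + -0.4180i, |z|^2 = 0.8357
Iter 2: z = -0.3268 + 0.2617i, |z|^2 = 0.1752
Iter 3: z = -0.7747 + -0.5890i, |z|^2 = 0.9471
Iter 4: z = -0.5598 + 0.4946i, |z|^2 = 0.5580
Iter 5: z = -0.7443 + -0.9717i, |z|^2 = 1.4982
Iter 6: z = -1.2033 + 1.0285i, |z|^2 = 2.5056
Iter 7: z = -0.4230 + -2.8931i, |z|^2 = 8.5489
Escaped at iteration 7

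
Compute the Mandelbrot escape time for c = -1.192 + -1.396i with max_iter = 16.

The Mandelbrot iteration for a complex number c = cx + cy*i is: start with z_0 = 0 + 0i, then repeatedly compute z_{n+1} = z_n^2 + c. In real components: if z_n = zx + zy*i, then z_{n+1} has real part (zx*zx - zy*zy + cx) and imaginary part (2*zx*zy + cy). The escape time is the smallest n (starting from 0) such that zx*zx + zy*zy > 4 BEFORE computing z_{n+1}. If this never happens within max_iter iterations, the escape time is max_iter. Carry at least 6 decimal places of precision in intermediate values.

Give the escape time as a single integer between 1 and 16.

z_0 = 0 + 0i, c = -1.1920 + -1.3960i
Iter 1: z = -1.1920 + -1.3960i, |z|^2 = 3.3697
Iter 2: z = -1.7200 + 1.9321i, |z|^2 = 6.6911
Escaped at iteration 2

Answer: 2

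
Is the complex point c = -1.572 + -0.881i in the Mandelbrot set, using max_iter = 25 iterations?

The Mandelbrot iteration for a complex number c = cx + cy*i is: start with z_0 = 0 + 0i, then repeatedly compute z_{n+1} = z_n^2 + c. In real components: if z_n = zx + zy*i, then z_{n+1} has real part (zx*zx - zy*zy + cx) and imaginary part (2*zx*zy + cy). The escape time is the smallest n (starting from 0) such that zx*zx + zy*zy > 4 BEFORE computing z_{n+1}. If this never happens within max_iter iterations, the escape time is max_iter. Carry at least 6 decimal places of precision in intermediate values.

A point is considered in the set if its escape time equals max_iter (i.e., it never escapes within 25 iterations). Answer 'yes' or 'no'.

Answer: no

Derivation:
z_0 = 0 + 0i, c = -1.5720 + -0.8810i
Iter 1: z = -1.5720 + -0.8810i, |z|^2 = 3.2473
Iter 2: z = 0.1230 + 1.8889i, |z|^2 = 3.5829
Iter 3: z = -5.1247 + -0.4163i, |z|^2 = 26.4355
Escaped at iteration 3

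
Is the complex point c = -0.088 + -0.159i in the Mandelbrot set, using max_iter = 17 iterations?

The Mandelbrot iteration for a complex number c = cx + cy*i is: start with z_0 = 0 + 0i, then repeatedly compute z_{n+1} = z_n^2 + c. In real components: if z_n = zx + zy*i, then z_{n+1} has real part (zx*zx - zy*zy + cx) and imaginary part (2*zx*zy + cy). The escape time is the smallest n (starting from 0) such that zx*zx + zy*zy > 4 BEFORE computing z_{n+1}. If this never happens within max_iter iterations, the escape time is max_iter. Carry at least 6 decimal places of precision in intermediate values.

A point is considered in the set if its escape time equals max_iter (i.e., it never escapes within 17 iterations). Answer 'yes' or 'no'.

Answer: yes

Derivation:
z_0 = 0 + 0i, c = -0.0880 + -0.1590i
Iter 1: z = -0.0880 + -0.1590i, |z|^2 = 0.0330
Iter 2: z = -0.1055 + -0.1310i, |z|^2 = 0.0283
Iter 3: z = -0.0940 + -0.1313i, |z|^2 = 0.0261
Iter 4: z = -0.0964 + -0.1343i, |z|^2 = 0.0273
Iter 5: z = -0.0967 + -0.1331i, |z|^2 = 0.0271
Iter 6: z = -0.0964 + -0.1332i, |z|^2 = 0.0270
Iter 7: z = -0.0965 + -0.1333i, |z|^2 = 0.0271
Iter 8: z = -0.0965 + -0.1333i, |z|^2 = 0.0271
Iter 9: z = -0.0965 + -0.1333i, |z|^2 = 0.0271
Iter 10: z = -0.0965 + -0.1333i, |z|^2 = 0.0271
Iter 11: z = -0.0965 + -0.1333i, |z|^2 = 0.0271
Iter 12: z = -0.0965 + -0.1333i, |z|^2 = 0.0271
Iter 13: z = -0.0965 + -0.1333i, |z|^2 = 0.0271
Iter 14: z = -0.0965 + -0.1333i, |z|^2 = 0.0271
Iter 15: z = -0.0965 + -0.1333i, |z|^2 = 0.0271
Iter 16: z = -0.0965 + -0.1333i, |z|^2 = 0.0271
Did not escape in 17 iterations → in set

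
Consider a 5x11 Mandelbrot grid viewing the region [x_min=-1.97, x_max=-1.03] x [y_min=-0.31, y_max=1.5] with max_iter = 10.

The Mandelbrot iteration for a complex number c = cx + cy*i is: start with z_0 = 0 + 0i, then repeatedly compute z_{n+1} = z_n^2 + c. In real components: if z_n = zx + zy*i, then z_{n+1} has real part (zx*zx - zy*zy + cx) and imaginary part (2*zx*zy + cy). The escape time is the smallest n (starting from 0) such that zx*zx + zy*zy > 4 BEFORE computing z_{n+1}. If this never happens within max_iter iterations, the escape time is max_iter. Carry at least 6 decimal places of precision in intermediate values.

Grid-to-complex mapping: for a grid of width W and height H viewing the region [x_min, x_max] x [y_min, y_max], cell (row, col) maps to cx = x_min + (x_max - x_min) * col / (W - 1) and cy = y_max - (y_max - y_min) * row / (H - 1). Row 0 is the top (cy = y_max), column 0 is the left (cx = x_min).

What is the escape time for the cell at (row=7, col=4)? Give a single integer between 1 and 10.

z_0 = 0 + 0i, c = -1.0300 + 0.2330i
Iter 1: z = -1.0300 + 0.2330i, |z|^2 = 1.1152
Iter 2: z = -0.0234 + -0.2470i, |z|^2 = 0.0615
Iter 3: z = -1.0905 + 0.2446i, |z|^2 = 1.2489
Iter 4: z = 0.0993 + -0.3003i, |z|^2 = 0.1001
Iter 5: z = -1.1104 + 0.1734i, |z|^2 = 1.2629
Iter 6: z = 0.1728 + -0.1520i, |z|^2 = 0.0530
Iter 7: z = -1.0232 + 0.1805i, |z|^2 = 1.0796
Iter 8: z = -0.0156 + -0.1363i, |z|^2 = 0.0188
Iter 9: z = -1.0483 + 0.2372i, |z|^2 = 1.1553

Answer: 10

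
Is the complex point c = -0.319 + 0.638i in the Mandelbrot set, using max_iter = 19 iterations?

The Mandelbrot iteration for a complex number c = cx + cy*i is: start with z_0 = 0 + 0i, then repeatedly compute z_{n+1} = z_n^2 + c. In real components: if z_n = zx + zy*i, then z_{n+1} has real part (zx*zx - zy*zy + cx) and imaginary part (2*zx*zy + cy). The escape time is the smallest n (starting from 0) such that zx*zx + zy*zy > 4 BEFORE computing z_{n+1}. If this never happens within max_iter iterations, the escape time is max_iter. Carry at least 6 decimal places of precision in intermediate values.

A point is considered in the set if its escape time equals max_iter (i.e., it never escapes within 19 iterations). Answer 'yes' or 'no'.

z_0 = 0 + 0i, c = -0.3190 + 0.6380i
Iter 1: z = -0.3190 + 0.6380i, |z|^2 = 0.5088
Iter 2: z = -0.6243 + 0.2310i, |z|^2 = 0.4431
Iter 3: z = 0.0174 + 0.3496i, |z|^2 = 0.1225
Iter 4: z = -0.4409 + 0.6502i, |z|^2 = 0.6171
Iter 5: z = -0.5473 + 0.0646i, |z|^2 = 0.3037
Iter 6: z = -0.0237 + 0.5673i, |z|^2 = 0.3223
Iter 7: z = -0.6402 + 0.6112i, |z|^2 = 0.7834
Iter 8: z = -0.2826 + -0.1445i, |z|^2 = 0.1008
Iter 9: z = -0.2600 + 0.7197i, |z|^2 = 0.5856
Iter 10: z = -0.7694 + 0.2637i, |z|^2 = 0.6615
Iter 11: z = 0.2034 + 0.2322i, |z|^2 = 0.0953
Iter 12: z = -0.3316 + 0.7324i, |z|^2 = 0.6464
Iter 13: z = -0.7455 + 0.1523i, |z|^2 = 0.5790
Iter 14: z = 0.2136 + 0.4109i, |z|^2 = 0.2145
Iter 15: z = -0.4422 + 0.8135i, |z|^2 = 0.8574
Iter 16: z = -0.7853 + -0.0815i, |z|^2 = 0.6234
Iter 17: z = 0.2911 + 0.7660i, |z|^2 = 0.6715
Iter 18: z = -0.8210 + 1.0840i, |z|^2 = 1.8490
Did not escape in 19 iterations → in set

Answer: yes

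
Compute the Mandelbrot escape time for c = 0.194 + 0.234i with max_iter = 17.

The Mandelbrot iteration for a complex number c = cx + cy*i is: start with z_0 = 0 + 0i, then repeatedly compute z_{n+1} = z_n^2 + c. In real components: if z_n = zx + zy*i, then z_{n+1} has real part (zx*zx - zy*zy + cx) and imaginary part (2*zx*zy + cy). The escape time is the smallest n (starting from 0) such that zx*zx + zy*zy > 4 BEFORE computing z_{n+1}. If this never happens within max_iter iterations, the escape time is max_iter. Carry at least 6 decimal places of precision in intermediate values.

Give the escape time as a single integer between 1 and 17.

z_0 = 0 + 0i, c = 0.1940 + 0.2340i
Iter 1: z = 0.1940 + 0.2340i, |z|^2 = 0.0924
Iter 2: z = 0.1769 + 0.3248i, |z|^2 = 0.1368
Iter 3: z = 0.1198 + 0.3489i, |z|^2 = 0.1361
Iter 4: z = 0.0866 + 0.3176i, |z|^2 = 0.1084
Iter 5: z = 0.1006 + 0.2890i, |z|^2 = 0.0937
Iter 6: z = 0.1206 + 0.2922i, |z|^2 = 0.0999
Iter 7: z = 0.1232 + 0.3045i, |z|^2 = 0.1079
Iter 8: z = 0.1165 + 0.3090i, |z|^2 = 0.1091
Iter 9: z = 0.1121 + 0.3060i, |z|^2 = 0.1062
Iter 10: z = 0.1129 + 0.3026i, |z|^2 = 0.1043
Iter 11: z = 0.1152 + 0.3023i, |z|^2 = 0.1047
Iter 12: z = 0.1159 + 0.3037i, |z|^2 = 0.1056
Iter 13: z = 0.1152 + 0.3044i, |z|^2 = 0.1059
Iter 14: z = 0.1146 + 0.3041i, |z|^2 = 0.1056
Iter 15: z = 0.1146 + 0.3037i, |z|^2 = 0.1054
Iter 16: z = 0.1149 + 0.3036i, |z|^2 = 0.1054

Answer: 17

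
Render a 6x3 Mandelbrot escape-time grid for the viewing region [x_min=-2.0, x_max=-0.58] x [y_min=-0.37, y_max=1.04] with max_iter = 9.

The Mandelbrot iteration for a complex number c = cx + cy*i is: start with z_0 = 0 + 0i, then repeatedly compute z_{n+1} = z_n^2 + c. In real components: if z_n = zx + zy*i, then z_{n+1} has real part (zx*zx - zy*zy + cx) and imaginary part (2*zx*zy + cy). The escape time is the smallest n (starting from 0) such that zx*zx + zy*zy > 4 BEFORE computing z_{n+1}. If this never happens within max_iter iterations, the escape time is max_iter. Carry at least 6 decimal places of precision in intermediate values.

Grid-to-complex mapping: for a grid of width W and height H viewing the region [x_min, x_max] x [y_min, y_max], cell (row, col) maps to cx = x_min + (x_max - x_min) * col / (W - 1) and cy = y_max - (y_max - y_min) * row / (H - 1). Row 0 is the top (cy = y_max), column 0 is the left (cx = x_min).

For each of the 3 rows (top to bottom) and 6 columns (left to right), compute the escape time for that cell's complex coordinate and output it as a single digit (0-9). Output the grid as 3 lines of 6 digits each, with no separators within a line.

(row=0, col=0): c = -2.0000 + 1.0400i → escape time 1
(row=0, col=1): c = -1.7160 + 1.0400i → escape time 1
(row=0, col=2): c = -1.4320 + 1.0400i → escape time 3
(row=0, col=3): c = -1.1480 + 1.0400i → escape time 3
(row=0, col=4): c = -0.8640 + 1.0400i → escape time 3
(row=0, col=5): c = -0.5800 + 1.0400i → escape time 4
(row=1, col=0): c = -2.0000 + 0.3350i → escape time 1
(row=1, col=1): c = -1.7160 + 0.3350i → escape time 4
(row=1, col=2): c = -1.4320 + 0.3350i → escape time 5
(row=1, col=3): c = -1.1480 + 0.3350i → escape time 9
(row=1, col=4): c = -0.8640 + 0.3350i → escape time 8
(row=1, col=5): c = -0.5800 + 0.3350i → escape time 9
(row=2, col=0): c = -2.0000 + -0.3700i → escape time 1
(row=2, col=1): c = -1.7160 + -0.3700i → escape time 3
(row=2, col=2): c = -1.4320 + -0.3700i → escape time 5
(row=2, col=3): c = -1.1480 + -0.3700i → escape time 7
(row=2, col=4): c = -0.8640 + -0.3700i → escape time 7
(row=2, col=5): c = -0.5800 + -0.3700i → escape time 9

Answer: 113334
145989
135779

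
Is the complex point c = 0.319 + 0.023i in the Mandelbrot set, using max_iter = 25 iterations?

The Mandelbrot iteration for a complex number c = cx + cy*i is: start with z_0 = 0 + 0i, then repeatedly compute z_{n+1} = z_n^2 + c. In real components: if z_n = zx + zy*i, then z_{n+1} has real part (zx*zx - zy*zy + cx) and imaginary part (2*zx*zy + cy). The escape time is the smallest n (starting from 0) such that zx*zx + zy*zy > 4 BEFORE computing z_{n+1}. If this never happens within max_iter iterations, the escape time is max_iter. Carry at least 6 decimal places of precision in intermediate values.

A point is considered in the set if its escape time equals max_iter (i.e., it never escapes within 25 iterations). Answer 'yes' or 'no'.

Answer: no

Derivation:
z_0 = 0 + 0i, c = 0.3190 + 0.0230i
Iter 1: z = 0.3190 + 0.0230i, |z|^2 = 0.1023
Iter 2: z = 0.4202 + 0.0377i, |z|^2 = 0.1780
Iter 3: z = 0.4942 + 0.0547i, |z|^2 = 0.2472
Iter 4: z = 0.5602 + 0.0770i, |z|^2 = 0.3198
Iter 5: z = 0.6269 + 0.1093i, |z|^2 = 0.4050
Iter 6: z = 0.7001 + 0.1600i, |z|^2 = 0.5157
Iter 7: z = 0.7835 + 0.2471i, |z|^2 = 0.6749
Iter 8: z = 0.8718 + 0.4102i, |z|^2 = 0.9283
Iter 9: z = 0.9108 + 0.7382i, |z|^2 = 1.3745
Iter 10: z = 0.6036 + 1.3677i, |z|^2 = 2.2349
Iter 11: z = -1.1873 + 1.6740i, |z|^2 = 4.2119
Escaped at iteration 11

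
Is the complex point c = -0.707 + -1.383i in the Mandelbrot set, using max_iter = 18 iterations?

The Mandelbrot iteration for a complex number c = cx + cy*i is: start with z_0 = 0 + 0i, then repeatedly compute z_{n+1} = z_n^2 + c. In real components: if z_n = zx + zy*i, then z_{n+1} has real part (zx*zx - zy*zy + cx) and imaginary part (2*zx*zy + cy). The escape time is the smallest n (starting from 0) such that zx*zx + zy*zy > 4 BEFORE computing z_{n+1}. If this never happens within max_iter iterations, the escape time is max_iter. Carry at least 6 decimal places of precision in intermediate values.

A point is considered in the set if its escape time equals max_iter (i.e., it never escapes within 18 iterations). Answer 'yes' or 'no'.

z_0 = 0 + 0i, c = -0.7070 + -1.3830i
Iter 1: z = -0.7070 + -1.3830i, |z|^2 = 2.4125
Iter 2: z = -2.1198 + 0.5726i, |z|^2 = 4.8215
Escaped at iteration 2

Answer: no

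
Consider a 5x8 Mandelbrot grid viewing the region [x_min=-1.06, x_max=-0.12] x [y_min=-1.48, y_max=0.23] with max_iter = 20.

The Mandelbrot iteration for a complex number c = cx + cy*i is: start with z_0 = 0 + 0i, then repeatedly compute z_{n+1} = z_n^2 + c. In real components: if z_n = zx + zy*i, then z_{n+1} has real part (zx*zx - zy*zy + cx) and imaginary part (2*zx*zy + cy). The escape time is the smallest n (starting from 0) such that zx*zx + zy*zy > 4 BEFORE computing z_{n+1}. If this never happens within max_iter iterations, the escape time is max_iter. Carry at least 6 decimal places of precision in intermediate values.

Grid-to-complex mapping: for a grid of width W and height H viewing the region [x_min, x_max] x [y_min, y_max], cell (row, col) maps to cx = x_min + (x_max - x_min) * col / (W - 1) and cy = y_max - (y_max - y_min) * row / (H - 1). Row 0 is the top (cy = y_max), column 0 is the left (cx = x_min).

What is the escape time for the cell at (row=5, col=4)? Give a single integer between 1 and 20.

Answer: 15

Derivation:
z_0 = 0 + 0i, c = -0.1200 + -0.9914i
Iter 1: z = -0.1200 + -0.9914i, |z|^2 = 0.9973
Iter 2: z = -1.0885 + -0.7535i, |z|^2 = 1.7526
Iter 3: z = 0.4972 + 0.6490i, |z|^2 = 0.6683
Iter 4: z = -0.2940 + -0.3462i, |z|^2 = 0.2063
Iter 5: z = -0.1534 + -0.7879i, |z|^2 = 0.6443
Iter 6: z = -0.7173 + -0.7497i, |z|^2 = 1.0765
Iter 7: z = -0.1676 + 0.0840i, |z|^2 = 0.0351
Iter 8: z = -0.0990 + -1.0196i, |z|^2 = 1.0494
Iter 9: z = -1.1498 + -0.7896i, |z|^2 = 1.9454
Iter 10: z = 0.5785 + 0.8243i, |z|^2 = 1.0141
Iter 11: z = -0.4648 + -0.0378i, |z|^2 = 0.2175
Iter 12: z = 0.0946 + -0.9563i, |z|^2 = 0.9235
Iter 13: z = -1.0256 + -1.1724i, |z|^2 = 2.4264
Iter 14: z = -0.4426 + 1.4134i, |z|^2 = 2.1937
Iter 15: z = -1.9218 + -2.2427i, |z|^2 = 8.7230
Escaped at iteration 15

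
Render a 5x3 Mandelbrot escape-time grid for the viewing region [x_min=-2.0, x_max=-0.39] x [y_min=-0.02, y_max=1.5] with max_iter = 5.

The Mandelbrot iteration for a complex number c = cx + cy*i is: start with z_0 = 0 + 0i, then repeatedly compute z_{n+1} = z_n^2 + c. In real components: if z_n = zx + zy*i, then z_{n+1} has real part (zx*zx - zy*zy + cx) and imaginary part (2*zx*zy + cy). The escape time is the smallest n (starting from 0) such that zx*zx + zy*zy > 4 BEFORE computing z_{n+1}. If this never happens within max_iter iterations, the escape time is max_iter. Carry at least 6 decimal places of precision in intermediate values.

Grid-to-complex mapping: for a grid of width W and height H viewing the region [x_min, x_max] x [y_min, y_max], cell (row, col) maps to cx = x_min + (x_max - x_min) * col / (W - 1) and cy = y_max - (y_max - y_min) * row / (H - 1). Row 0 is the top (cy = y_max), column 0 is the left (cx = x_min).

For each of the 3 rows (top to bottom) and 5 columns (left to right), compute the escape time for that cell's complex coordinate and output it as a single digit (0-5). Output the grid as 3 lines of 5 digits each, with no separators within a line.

Answer: 11222
13345
15555

Derivation:
(row=0, col=0): c = -2.0000 + 1.5000i → escape time 1
(row=0, col=1): c = -1.5975 + 1.5000i → escape time 1
(row=0, col=2): c = -1.1950 + 1.5000i → escape time 2
(row=0, col=3): c = -0.7925 + 1.5000i → escape time 2
(row=0, col=4): c = -0.3900 + 1.5000i → escape time 2
(row=1, col=0): c = -2.0000 + 0.7400i → escape time 1
(row=1, col=1): c = -1.5975 + 0.7400i → escape time 3
(row=1, col=2): c = -1.1950 + 0.7400i → escape time 3
(row=1, col=3): c = -0.7925 + 0.7400i → escape time 4
(row=1, col=4): c = -0.3900 + 0.7400i → escape time 5
(row=2, col=0): c = -2.0000 + -0.0200i → escape time 1
(row=2, col=1): c = -1.5975 + -0.0200i → escape time 5
(row=2, col=2): c = -1.1950 + -0.0200i → escape time 5
(row=2, col=3): c = -0.7925 + -0.0200i → escape time 5
(row=2, col=4): c = -0.3900 + -0.0200i → escape time 5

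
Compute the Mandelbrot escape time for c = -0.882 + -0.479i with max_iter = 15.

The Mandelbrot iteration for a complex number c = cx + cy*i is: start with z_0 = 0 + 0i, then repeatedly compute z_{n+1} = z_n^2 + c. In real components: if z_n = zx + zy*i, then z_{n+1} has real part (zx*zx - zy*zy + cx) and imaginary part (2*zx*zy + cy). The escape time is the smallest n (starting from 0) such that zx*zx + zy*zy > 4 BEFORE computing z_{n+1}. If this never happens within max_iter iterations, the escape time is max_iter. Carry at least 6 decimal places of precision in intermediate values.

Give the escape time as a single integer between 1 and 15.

Answer: 6

Derivation:
z_0 = 0 + 0i, c = -0.8820 + -0.4790i
Iter 1: z = -0.8820 + -0.4790i, |z|^2 = 1.0074
Iter 2: z = -0.3335 + 0.3660i, |z|^2 = 0.2452
Iter 3: z = -0.9047 + -0.7231i, |z|^2 = 1.3413
Iter 4: z = -0.5864 + 0.8294i, |z|^2 = 1.0317
Iter 5: z = -1.2260 + -1.4517i, |z|^2 = 3.6105
Iter 6: z = -1.4865 + 3.0805i, |z|^2 = 11.6992
Escaped at iteration 6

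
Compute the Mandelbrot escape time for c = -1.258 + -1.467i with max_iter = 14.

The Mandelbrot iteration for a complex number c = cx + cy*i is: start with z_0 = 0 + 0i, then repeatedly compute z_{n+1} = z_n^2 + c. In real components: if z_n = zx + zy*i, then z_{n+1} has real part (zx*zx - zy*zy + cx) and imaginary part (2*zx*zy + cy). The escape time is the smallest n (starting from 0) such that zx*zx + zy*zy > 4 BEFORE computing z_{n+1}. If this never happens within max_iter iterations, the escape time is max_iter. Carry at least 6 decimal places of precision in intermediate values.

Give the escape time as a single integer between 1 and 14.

Answer: 2

Derivation:
z_0 = 0 + 0i, c = -1.2580 + -1.4670i
Iter 1: z = -1.2580 + -1.4670i, |z|^2 = 3.7347
Iter 2: z = -1.8275 + 2.2240i, |z|^2 = 8.2859
Escaped at iteration 2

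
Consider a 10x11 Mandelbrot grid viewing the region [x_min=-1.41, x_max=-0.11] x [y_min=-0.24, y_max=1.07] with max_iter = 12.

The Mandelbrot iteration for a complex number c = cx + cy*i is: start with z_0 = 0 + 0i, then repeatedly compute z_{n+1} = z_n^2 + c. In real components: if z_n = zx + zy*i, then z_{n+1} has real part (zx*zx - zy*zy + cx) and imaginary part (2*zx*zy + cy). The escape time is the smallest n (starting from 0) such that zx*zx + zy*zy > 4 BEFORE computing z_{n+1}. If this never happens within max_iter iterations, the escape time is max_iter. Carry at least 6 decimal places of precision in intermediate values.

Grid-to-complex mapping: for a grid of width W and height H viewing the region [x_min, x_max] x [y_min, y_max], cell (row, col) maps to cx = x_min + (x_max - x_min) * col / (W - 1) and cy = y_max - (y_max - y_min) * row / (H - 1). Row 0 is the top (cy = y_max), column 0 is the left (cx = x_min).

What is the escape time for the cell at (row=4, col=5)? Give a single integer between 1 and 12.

Answer: 7

Derivation:
z_0 = 0 + 0i, c = -0.6878 + 0.5460i
Iter 1: z = -0.6878 + 0.5460i, |z|^2 = 0.7712
Iter 2: z = -0.5129 + -0.2051i, |z|^2 = 0.3051
Iter 3: z = -0.4668 + 0.7563i, |z|^2 = 0.7899
Iter 4: z = -1.0419 + -0.1601i, |z|^2 = 1.1112
Iter 5: z = 0.3721 + 0.8796i, |z|^2 = 0.9123
Iter 6: z = -1.3231 + 1.2007i, |z|^2 = 3.1922
Iter 7: z = -0.3790 + -2.6312i, |z|^2 = 7.0668
Escaped at iteration 7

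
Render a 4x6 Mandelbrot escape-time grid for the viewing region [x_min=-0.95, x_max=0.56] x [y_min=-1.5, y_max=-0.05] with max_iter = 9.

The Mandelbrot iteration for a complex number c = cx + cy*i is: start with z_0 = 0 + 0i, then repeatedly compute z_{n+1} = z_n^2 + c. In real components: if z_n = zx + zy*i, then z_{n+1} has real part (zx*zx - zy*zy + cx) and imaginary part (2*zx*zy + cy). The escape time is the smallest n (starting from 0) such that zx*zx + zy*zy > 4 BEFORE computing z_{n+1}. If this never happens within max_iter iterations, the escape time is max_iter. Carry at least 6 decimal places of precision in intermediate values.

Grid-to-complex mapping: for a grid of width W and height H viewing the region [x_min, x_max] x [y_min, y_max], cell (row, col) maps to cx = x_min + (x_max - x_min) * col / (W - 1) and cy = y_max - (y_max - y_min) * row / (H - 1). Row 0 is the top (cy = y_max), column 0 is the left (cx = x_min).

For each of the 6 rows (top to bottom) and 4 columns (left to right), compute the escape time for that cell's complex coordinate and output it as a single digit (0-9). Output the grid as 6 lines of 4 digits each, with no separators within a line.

(row=0, col=0): c = -0.9500 + -0.0500i → escape time 9
(row=0, col=1): c = -0.4467 + -0.0500i → escape time 9
(row=0, col=2): c = 0.0567 + -0.0500i → escape time 9
(row=0, col=3): c = 0.5600 + -0.0500i → escape time 4
(row=1, col=0): c = -0.9500 + -0.3400i → escape time 9
(row=1, col=1): c = -0.4467 + -0.3400i → escape time 9
(row=1, col=2): c = 0.0567 + -0.3400i → escape time 9
(row=1, col=3): c = 0.5600 + -0.3400i → escape time 4
(row=2, col=0): c = -0.9500 + -0.6300i → escape time 4
(row=2, col=1): c = -0.4467 + -0.6300i → escape time 9
(row=2, col=2): c = 0.0567 + -0.6300i → escape time 9
(row=2, col=3): c = 0.5600 + -0.6300i → escape time 3
(row=3, col=0): c = -0.9500 + -0.9200i → escape time 3
(row=3, col=1): c = -0.4467 + -0.9200i → escape time 4
(row=3, col=2): c = 0.0567 + -0.9200i → escape time 6
(row=3, col=3): c = 0.5600 + -0.9200i → escape time 3
(row=4, col=0): c = -0.9500 + -1.2100i → escape time 3
(row=4, col=1): c = -0.4467 + -1.2100i → escape time 3
(row=4, col=2): c = 0.0567 + -1.2100i → escape time 3
(row=4, col=3): c = 0.5600 + -1.2100i → escape time 2
(row=5, col=0): c = -0.9500 + -1.5000i → escape time 2
(row=5, col=1): c = -0.4467 + -1.5000i → escape time 2
(row=5, col=2): c = 0.0567 + -1.5000i → escape time 2
(row=5, col=3): c = 0.5600 + -1.5000i → escape time 2

Answer: 9994
9994
4993
3463
3332
2222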